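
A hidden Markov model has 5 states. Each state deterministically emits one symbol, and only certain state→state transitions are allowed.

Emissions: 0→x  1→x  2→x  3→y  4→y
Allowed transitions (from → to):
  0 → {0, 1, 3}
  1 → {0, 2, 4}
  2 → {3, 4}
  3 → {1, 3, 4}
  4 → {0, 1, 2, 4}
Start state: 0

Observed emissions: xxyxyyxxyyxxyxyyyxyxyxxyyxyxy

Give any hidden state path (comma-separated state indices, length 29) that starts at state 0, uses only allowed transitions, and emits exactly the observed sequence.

  pos 0: x in {0,1,2}, choose 0; start
  pos 1: x in {0,1,2}, choose 0; 0->0 ok
  pos 2: y in {3,4}, choose 3; 0->3 ok
  pos 3: x in {0,1,2}, choose 1; 3->1 ok
  pos 4: y in {3,4}, choose 4; 1->4 ok
  pos 5: y in {3,4}, choose 4; 4->4 ok
  pos 6: x in {0,1,2}, choose 0; 4->0 ok
  pos 7: x in {0,1,2}, choose 0; 0->0 ok
  pos 8: y in {3,4}, choose 3; 0->3 ok
  pos 9: y in {3,4}, choose 3; 3->3 ok
  pos 10: x in {0,1,2}, choose 1; 3->1 ok
  pos 11: x in {0,1,2}, choose 2; 1->2 ok
  pos 12: y in {3,4}, choose 4; 2->4 ok
  pos 13: x in {0,1,2}, choose 2; 4->2 ok
  pos 14: y in {3,4}, choose 3; 2->3 ok
  pos 15: y in {3,4}, choose 4; 3->4 ok
  pos 16: y in {3,4}, choose 4; 4->4 ok
  pos 17: x in {0,1,2}, choose 0; 4->0 ok
  pos 18: y in {3,4}, choose 3; 0->3 ok
  pos 19: x in {0,1,2}, choose 1; 3->1 ok
  pos 20: y in {3,4}, choose 4; 1->4 ok
  pos 21: x in {0,1,2}, choose 1; 4->1 ok
  pos 22: x in {0,1,2}, choose 2; 1->2 ok
  pos 23: y in {3,4}, choose 4; 2->4 ok
  pos 24: y in {3,4}, choose 4; 4->4 ok
  pos 25: x in {0,1,2}, choose 2; 4->2 ok
  pos 26: y in {3,4}, choose 4; 2->4 ok
  pos 27: x in {0,1,2}, choose 1; 4->1 ok
  pos 28: y in {3,4}, choose 4; 1->4 ok

0,0,3,1,4,4,0,0,3,3,1,2,4,2,3,4,4,0,3,1,4,1,2,4,4,2,4,1,4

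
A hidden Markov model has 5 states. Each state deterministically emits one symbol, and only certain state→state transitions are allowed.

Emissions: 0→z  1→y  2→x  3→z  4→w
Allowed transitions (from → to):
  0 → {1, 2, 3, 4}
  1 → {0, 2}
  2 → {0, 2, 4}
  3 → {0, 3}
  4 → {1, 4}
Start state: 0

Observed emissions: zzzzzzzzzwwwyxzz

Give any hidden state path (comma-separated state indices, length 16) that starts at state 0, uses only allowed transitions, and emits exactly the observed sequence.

0,3,3,3,3,3,0,3,0,4,4,4,1,2,0,3

  t0 'z' -> {0,3}, take 0 (start)
  t1 'z' -> {0,3}, take 3 (0->3 ok)
  t2 'z' -> {0,3}, take 3 (3->3 ok)
  t3 'z' -> {0,3}, take 3 (3->3 ok)
  t4 'z' -> {0,3}, take 3 (3->3 ok)
  t5 'z' -> {0,3}, take 3 (3->3 ok)
  t6 'z' -> {0,3}, take 0 (3->0 ok)
  t7 'z' -> {0,3}, take 3 (0->3 ok)
  t8 'z' -> {0,3}, take 0 (3->0 ok)
  t9 'w' -> {4}, take 4 (0->4 ok)
  t10 'w' -> {4}, take 4 (4->4 ok)
  t11 'w' -> {4}, take 4 (4->4 ok)
  t12 'y' -> {1}, take 1 (4->1 ok)
  t13 'x' -> {2}, take 2 (1->2 ok)
  t14 'z' -> {0,3}, take 0 (2->0 ok)
  t15 'z' -> {0,3}, take 3 (0->3 ok)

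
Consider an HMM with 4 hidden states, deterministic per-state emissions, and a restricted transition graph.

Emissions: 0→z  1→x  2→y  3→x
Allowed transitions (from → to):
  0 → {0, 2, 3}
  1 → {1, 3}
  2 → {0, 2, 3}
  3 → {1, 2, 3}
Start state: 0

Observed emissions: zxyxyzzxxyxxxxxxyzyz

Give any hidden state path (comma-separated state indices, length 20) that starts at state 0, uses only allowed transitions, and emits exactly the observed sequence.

  t0 'z' -> {0}, take 0 (start)
  t1 'x' -> {1,3}, take 3 (0->3 ok)
  t2 'y' -> {2}, take 2 (3->2 ok)
  t3 'x' -> {1,3}, take 3 (2->3 ok)
  t4 'y' -> {2}, take 2 (3->2 ok)
  t5 'z' -> {0}, take 0 (2->0 ok)
  t6 'z' -> {0}, take 0 (0->0 ok)
  t7 'x' -> {1,3}, take 3 (0->3 ok)
  t8 'x' -> {1,3}, take 3 (3->3 ok)
  t9 'y' -> {2}, take 2 (3->2 ok)
  t10 'x' -> {1,3}, take 3 (2->3 ok)
  t11 'x' -> {1,3}, take 1 (3->1 ok)
  t12 'x' -> {1,3}, take 1 (1->1 ok)
  t13 'x' -> {1,3}, take 1 (1->1 ok)
  t14 'x' -> {1,3}, take 1 (1->1 ok)
  t15 'x' -> {1,3}, take 3 (1->3 ok)
  t16 'y' -> {2}, take 2 (3->2 ok)
  t17 'z' -> {0}, take 0 (2->0 ok)
  t18 'y' -> {2}, take 2 (0->2 ok)
  t19 'z' -> {0}, take 0 (2->0 ok)

0,3,2,3,2,0,0,3,3,2,3,1,1,1,1,3,2,0,2,0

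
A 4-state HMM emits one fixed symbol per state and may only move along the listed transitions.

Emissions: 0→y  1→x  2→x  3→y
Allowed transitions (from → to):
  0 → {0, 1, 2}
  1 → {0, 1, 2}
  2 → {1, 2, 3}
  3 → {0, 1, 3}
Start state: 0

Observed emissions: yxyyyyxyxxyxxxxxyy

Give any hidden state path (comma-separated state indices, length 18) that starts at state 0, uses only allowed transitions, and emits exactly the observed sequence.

0,2,3,0,0,0,1,0,1,1,0,1,2,2,1,1,0,0

  [0] y  {0,3}  => 0  start
  [1] x  {1,2}  => 2  0->2 ok
  [2] y  {0,3}  => 3  2->3 ok
  [3] y  {0,3}  => 0  3->0 ok
  [4] y  {0,3}  => 0  0->0 ok
  [5] y  {0,3}  => 0  0->0 ok
  [6] x  {1,2}  => 1  0->1 ok
  [7] y  {0,3}  => 0  1->0 ok
  [8] x  {1,2}  => 1  0->1 ok
  [9] x  {1,2}  => 1  1->1 ok
  [10] y  {0,3}  => 0  1->0 ok
  [11] x  {1,2}  => 1  0->1 ok
  [12] x  {1,2}  => 2  1->2 ok
  [13] x  {1,2}  => 2  2->2 ok
  [14] x  {1,2}  => 1  2->1 ok
  [15] x  {1,2}  => 1  1->1 ok
  [16] y  {0,3}  => 0  1->0 ok
  [17] y  {0,3}  => 0  0->0 ok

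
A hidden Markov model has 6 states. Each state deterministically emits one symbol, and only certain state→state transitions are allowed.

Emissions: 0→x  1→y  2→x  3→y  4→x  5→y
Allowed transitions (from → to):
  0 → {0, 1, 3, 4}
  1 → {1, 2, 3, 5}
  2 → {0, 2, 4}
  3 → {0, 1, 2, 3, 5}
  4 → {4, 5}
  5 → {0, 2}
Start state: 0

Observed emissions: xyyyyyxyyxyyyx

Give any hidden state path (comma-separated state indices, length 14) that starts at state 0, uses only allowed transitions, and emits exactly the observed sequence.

  pos 0: x in {0,2,4}, choose 0; start
  pos 1: y in {1,3,5}, choose 3; 0->3 ok
  pos 2: y in {1,3,5}, choose 3; 3->3 ok
  pos 3: y in {1,3,5}, choose 3; 3->3 ok
  pos 4: y in {1,3,5}, choose 1; 3->1 ok
  pos 5: y in {1,3,5}, choose 5; 1->5 ok
  pos 6: x in {0,2,4}, choose 0; 5->0 ok
  pos 7: y in {1,3,5}, choose 1; 0->1 ok
  pos 8: y in {1,3,5}, choose 5; 1->5 ok
  pos 9: x in {0,2,4}, choose 0; 5->0 ok
  pos 10: y in {1,3,5}, choose 1; 0->1 ok
  pos 11: y in {1,3,5}, choose 1; 1->1 ok
  pos 12: y in {1,3,5}, choose 1; 1->1 ok
  pos 13: x in {0,2,4}, choose 2; 1->2 ok

0,3,3,3,1,5,0,1,5,0,1,1,1,2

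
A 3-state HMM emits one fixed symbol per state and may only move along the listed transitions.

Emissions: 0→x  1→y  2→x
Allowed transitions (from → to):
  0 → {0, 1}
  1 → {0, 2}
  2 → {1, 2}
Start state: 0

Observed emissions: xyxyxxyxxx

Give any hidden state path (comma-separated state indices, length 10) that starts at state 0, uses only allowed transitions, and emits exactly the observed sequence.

  t0 'x' -> {0,2}, take 0 (start)
  t1 'y' -> {1}, take 1 (0->1 ok)
  t2 'x' -> {0,2}, take 0 (1->0 ok)
  t3 'y' -> {1}, take 1 (0->1 ok)
  t4 'x' -> {0,2}, take 2 (1->2 ok)
  t5 'x' -> {0,2}, take 2 (2->2 ok)
  t6 'y' -> {1}, take 1 (2->1 ok)
  t7 'x' -> {0,2}, take 2 (1->2 ok)
  t8 'x' -> {0,2}, take 2 (2->2 ok)
  t9 'x' -> {0,2}, take 2 (2->2 ok)

0,1,0,1,2,2,1,2,2,2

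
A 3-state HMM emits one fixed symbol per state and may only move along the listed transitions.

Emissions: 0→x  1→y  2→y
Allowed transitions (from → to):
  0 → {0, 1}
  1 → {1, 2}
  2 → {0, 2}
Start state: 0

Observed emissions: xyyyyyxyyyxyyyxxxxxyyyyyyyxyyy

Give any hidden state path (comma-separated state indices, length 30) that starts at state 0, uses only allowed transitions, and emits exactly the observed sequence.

  [0] x  {0}  => 0  start
  [1] y  {1,2}  => 1  0->1 ok
  [2] y  {1,2}  => 1  1->1 ok
  [3] y  {1,2}  => 1  1->1 ok
  [4] y  {1,2}  => 2  1->2 ok
  [5] y  {1,2}  => 2  2->2 ok
  [6] x  {0}  => 0  2->0 ok
  [7] y  {1,2}  => 1  0->1 ok
  [8] y  {1,2}  => 2  1->2 ok
  [9] y  {1,2}  => 2  2->2 ok
  [10] x  {0}  => 0  2->0 ok
  [11] y  {1,2}  => 1  0->1 ok
  [12] y  {1,2}  => 1  1->1 ok
  [13] y  {1,2}  => 2  1->2 ok
  [14] x  {0}  => 0  2->0 ok
  [15] x  {0}  => 0  0->0 ok
  [16] x  {0}  => 0  0->0 ok
  [17] x  {0}  => 0  0->0 ok
  [18] x  {0}  => 0  0->0 ok
  [19] y  {1,2}  => 1  0->1 ok
  [20] y  {1,2}  => 1  1->1 ok
  [21] y  {1,2}  => 1  1->1 ok
  [22] y  {1,2}  => 1  1->1 ok
  [23] y  {1,2}  => 2  1->2 ok
  [24] y  {1,2}  => 2  2->2 ok
  [25] y  {1,2}  => 2  2->2 ok
  [26] x  {0}  => 0  2->0 ok
  [27] y  {1,2}  => 1  0->1 ok
  [28] y  {1,2}  => 2  1->2 ok
  [29] y  {1,2}  => 2  2->2 ok

0,1,1,1,2,2,0,1,2,2,0,1,1,2,0,0,0,0,0,1,1,1,1,2,2,2,0,1,2,2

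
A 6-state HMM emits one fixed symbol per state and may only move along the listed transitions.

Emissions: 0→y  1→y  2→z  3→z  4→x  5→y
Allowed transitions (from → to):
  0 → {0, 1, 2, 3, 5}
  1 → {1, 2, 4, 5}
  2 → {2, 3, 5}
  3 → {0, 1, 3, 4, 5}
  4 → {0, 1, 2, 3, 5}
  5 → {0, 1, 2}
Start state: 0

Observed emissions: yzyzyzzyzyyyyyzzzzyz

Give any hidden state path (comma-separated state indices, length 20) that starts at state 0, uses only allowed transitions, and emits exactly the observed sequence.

0,3,5,2,5,2,3,0,2,5,1,1,5,0,2,2,2,2,5,2

  [0] y  {0,1,5}  => 0  start
  [1] z  {2,3}  => 3  0->3 ok
  [2] y  {0,1,5}  => 5  3->5 ok
  [3] z  {2,3}  => 2  5->2 ok
  [4] y  {0,1,5}  => 5  2->5 ok
  [5] z  {2,3}  => 2  5->2 ok
  [6] z  {2,3}  => 3  2->3 ok
  [7] y  {0,1,5}  => 0  3->0 ok
  [8] z  {2,3}  => 2  0->2 ok
  [9] y  {0,1,5}  => 5  2->5 ok
  [10] y  {0,1,5}  => 1  5->1 ok
  [11] y  {0,1,5}  => 1  1->1 ok
  [12] y  {0,1,5}  => 5  1->5 ok
  [13] y  {0,1,5}  => 0  5->0 ok
  [14] z  {2,3}  => 2  0->2 ok
  [15] z  {2,3}  => 2  2->2 ok
  [16] z  {2,3}  => 2  2->2 ok
  [17] z  {2,3}  => 2  2->2 ok
  [18] y  {0,1,5}  => 5  2->5 ok
  [19] z  {2,3}  => 2  5->2 ok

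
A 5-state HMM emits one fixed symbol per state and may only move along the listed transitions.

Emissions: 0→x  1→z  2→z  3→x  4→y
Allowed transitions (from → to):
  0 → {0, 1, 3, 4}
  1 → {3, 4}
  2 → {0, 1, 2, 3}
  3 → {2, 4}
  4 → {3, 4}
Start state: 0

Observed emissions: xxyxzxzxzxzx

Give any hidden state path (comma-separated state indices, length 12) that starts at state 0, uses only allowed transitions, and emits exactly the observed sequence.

0,3,4,3,2,0,1,3,2,3,2,0

  t0 'x' -> {0,3}, take 0 (start)
  t1 'x' -> {0,3}, take 3 (0->3 ok)
  t2 'y' -> {4}, take 4 (3->4 ok)
  t3 'x' -> {0,3}, take 3 (4->3 ok)
  t4 'z' -> {1,2}, take 2 (3->2 ok)
  t5 'x' -> {0,3}, take 0 (2->0 ok)
  t6 'z' -> {1,2}, take 1 (0->1 ok)
  t7 'x' -> {0,3}, take 3 (1->3 ok)
  t8 'z' -> {1,2}, take 2 (3->2 ok)
  t9 'x' -> {0,3}, take 3 (2->3 ok)
  t10 'z' -> {1,2}, take 2 (3->2 ok)
  t11 'x' -> {0,3}, take 0 (2->0 ok)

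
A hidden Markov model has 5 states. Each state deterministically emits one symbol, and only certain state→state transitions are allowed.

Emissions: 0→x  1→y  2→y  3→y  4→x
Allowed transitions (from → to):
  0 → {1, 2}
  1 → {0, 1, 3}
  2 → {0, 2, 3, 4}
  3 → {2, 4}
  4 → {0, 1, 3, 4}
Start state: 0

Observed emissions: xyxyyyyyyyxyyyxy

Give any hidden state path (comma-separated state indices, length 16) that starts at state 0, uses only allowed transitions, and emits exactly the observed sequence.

  pos 0: x in {0,4}, choose 0; start
  pos 1: y in {1,2,3}, choose 1; 0->1 ok
  pos 2: x in {0,4}, choose 0; 1->0 ok
  pos 3: y in {1,2,3}, choose 1; 0->1 ok
  pos 4: y in {1,2,3}, choose 3; 1->3 ok
  pos 5: y in {1,2,3}, choose 2; 3->2 ok
  pos 6: y in {1,2,3}, choose 3; 2->3 ok
  pos 7: y in {1,2,3}, choose 2; 3->2 ok
  pos 8: y in {1,2,3}, choose 3; 2->3 ok
  pos 9: y in {1,2,3}, choose 2; 3->2 ok
  pos 10: x in {0,4}, choose 0; 2->0 ok
  pos 11: y in {1,2,3}, choose 1; 0->1 ok
  pos 12: y in {1,2,3}, choose 1; 1->1 ok
  pos 13: y in {1,2,3}, choose 1; 1->1 ok
  pos 14: x in {0,4}, choose 0; 1->0 ok
  pos 15: y in {1,2,3}, choose 2; 0->2 ok

0,1,0,1,3,2,3,2,3,2,0,1,1,1,0,2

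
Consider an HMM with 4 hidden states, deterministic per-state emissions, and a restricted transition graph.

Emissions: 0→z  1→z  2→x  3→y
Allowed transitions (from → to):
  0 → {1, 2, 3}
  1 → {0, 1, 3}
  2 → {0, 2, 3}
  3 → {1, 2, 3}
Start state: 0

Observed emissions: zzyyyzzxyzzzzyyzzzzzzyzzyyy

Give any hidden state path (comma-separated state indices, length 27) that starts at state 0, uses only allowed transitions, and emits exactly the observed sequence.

0,1,3,3,3,1,0,2,3,1,1,1,0,3,3,1,1,1,1,0,1,3,1,1,3,3,3

  pos 0: z in {0,1}, choose 0; start
  pos 1: z in {0,1}, choose 1; 0->1 ok
  pos 2: y in {3}, choose 3; 1->3 ok
  pos 3: y in {3}, choose 3; 3->3 ok
  pos 4: y in {3}, choose 3; 3->3 ok
  pos 5: z in {0,1}, choose 1; 3->1 ok
  pos 6: z in {0,1}, choose 0; 1->0 ok
  pos 7: x in {2}, choose 2; 0->2 ok
  pos 8: y in {3}, choose 3; 2->3 ok
  pos 9: z in {0,1}, choose 1; 3->1 ok
  pos 10: z in {0,1}, choose 1; 1->1 ok
  pos 11: z in {0,1}, choose 1; 1->1 ok
  pos 12: z in {0,1}, choose 0; 1->0 ok
  pos 13: y in {3}, choose 3; 0->3 ok
  pos 14: y in {3}, choose 3; 3->3 ok
  pos 15: z in {0,1}, choose 1; 3->1 ok
  pos 16: z in {0,1}, choose 1; 1->1 ok
  pos 17: z in {0,1}, choose 1; 1->1 ok
  pos 18: z in {0,1}, choose 1; 1->1 ok
  pos 19: z in {0,1}, choose 0; 1->0 ok
  pos 20: z in {0,1}, choose 1; 0->1 ok
  pos 21: y in {3}, choose 3; 1->3 ok
  pos 22: z in {0,1}, choose 1; 3->1 ok
  pos 23: z in {0,1}, choose 1; 1->1 ok
  pos 24: y in {3}, choose 3; 1->3 ok
  pos 25: y in {3}, choose 3; 3->3 ok
  pos 26: y in {3}, choose 3; 3->3 ok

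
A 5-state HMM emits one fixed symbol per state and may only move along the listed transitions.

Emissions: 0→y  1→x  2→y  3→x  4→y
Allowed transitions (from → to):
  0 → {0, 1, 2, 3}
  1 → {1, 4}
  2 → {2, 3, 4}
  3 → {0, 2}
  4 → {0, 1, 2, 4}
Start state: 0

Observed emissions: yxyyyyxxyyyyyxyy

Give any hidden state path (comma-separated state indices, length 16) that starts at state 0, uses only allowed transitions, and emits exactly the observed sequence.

  pos 0: y in {0,2,4}, choose 0; start
  pos 1: x in {1,3}, choose 3; 0->3 ok
  pos 2: y in {0,2,4}, choose 0; 3->0 ok
  pos 3: y in {0,2,4}, choose 2; 0->2 ok
  pos 4: y in {0,2,4}, choose 4; 2->4 ok
  pos 5: y in {0,2,4}, choose 0; 4->0 ok
  pos 6: x in {1,3}, choose 1; 0->1 ok
  pos 7: x in {1,3}, choose 1; 1->1 ok
  pos 8: y in {0,2,4}, choose 4; 1->4 ok
  pos 9: y in {0,2,4}, choose 4; 4->4 ok
  pos 10: y in {0,2,4}, choose 0; 4->0 ok
  pos 11: y in {0,2,4}, choose 0; 0->0 ok
  pos 12: y in {0,2,4}, choose 2; 0->2 ok
  pos 13: x in {1,3}, choose 3; 2->3 ok
  pos 14: y in {0,2,4}, choose 0; 3->0 ok
  pos 15: y in {0,2,4}, choose 0; 0->0 ok

0,3,0,2,4,0,1,1,4,4,0,0,2,3,0,0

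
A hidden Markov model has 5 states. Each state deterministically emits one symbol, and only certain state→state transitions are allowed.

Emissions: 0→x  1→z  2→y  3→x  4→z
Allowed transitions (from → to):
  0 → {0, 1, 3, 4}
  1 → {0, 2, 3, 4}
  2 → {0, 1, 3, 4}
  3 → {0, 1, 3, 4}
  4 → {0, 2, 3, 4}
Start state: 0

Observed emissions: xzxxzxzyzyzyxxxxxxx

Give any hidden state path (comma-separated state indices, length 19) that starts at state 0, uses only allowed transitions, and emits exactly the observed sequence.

  [0] x  {0,3}  => 0  start
  [1] z  {1,4}  => 4  0->4 ok
  [2] x  {0,3}  => 3  4->3 ok
  [3] x  {0,3}  => 3  3->3 ok
  [4] z  {1,4}  => 1  3->1 ok
  [5] x  {0,3}  => 3  1->3 ok
  [6] z  {1,4}  => 4  3->4 ok
  [7] y  {2}  => 2  4->2 ok
  [8] z  {1,4}  => 4  2->4 ok
  [9] y  {2}  => 2  4->2 ok
  [10] z  {1,4}  => 4  2->4 ok
  [11] y  {2}  => 2  4->2 ok
  [12] x  {0,3}  => 0  2->0 ok
  [13] x  {0,3}  => 0  0->0 ok
  [14] x  {0,3}  => 0  0->0 ok
  [15] x  {0,3}  => 3  0->3 ok
  [16] x  {0,3}  => 3  3->3 ok
  [17] x  {0,3}  => 3  3->3 ok
  [18] x  {0,3}  => 0  3->0 ok

0,4,3,3,1,3,4,2,4,2,4,2,0,0,0,3,3,3,0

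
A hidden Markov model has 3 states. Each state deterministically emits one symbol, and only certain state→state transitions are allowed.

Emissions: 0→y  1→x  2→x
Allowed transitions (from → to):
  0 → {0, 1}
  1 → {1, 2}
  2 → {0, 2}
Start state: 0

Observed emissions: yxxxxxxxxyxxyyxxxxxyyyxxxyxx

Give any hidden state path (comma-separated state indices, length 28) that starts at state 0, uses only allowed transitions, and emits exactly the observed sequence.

  t0 'y' -> {0}, take 0 (start)
  t1 'x' -> {1,2}, take 1 (0->1 ok)
  t2 'x' -> {1,2}, take 1 (1->1 ok)
  t3 'x' -> {1,2}, take 1 (1->1 ok)
  t4 'x' -> {1,2}, take 1 (1->1 ok)
  t5 'x' -> {1,2}, take 1 (1->1 ok)
  t6 'x' -> {1,2}, take 1 (1->1 ok)
  t7 'x' -> {1,2}, take 2 (1->2 ok)
  t8 'x' -> {1,2}, take 2 (2->2 ok)
  t9 'y' -> {0}, take 0 (2->0 ok)
  t10 'x' -> {1,2}, take 1 (0->1 ok)
  t11 'x' -> {1,2}, take 2 (1->2 ok)
  t12 'y' -> {0}, take 0 (2->0 ok)
  t13 'y' -> {0}, take 0 (0->0 ok)
  t14 'x' -> {1,2}, take 1 (0->1 ok)
  t15 'x' -> {1,2}, take 1 (1->1 ok)
  t16 'x' -> {1,2}, take 2 (1->2 ok)
  t17 'x' -> {1,2}, take 2 (2->2 ok)
  t18 'x' -> {1,2}, take 2 (2->2 ok)
  t19 'y' -> {0}, take 0 (2->0 ok)
  t20 'y' -> {0}, take 0 (0->0 ok)
  t21 'y' -> {0}, take 0 (0->0 ok)
  t22 'x' -> {1,2}, take 1 (0->1 ok)
  t23 'x' -> {1,2}, take 2 (1->2 ok)
  t24 'x' -> {1,2}, take 2 (2->2 ok)
  t25 'y' -> {0}, take 0 (2->0 ok)
  t26 'x' -> {1,2}, take 1 (0->1 ok)
  t27 'x' -> {1,2}, take 1 (1->1 ok)

0,1,1,1,1,1,1,2,2,0,1,2,0,0,1,1,2,2,2,0,0,0,1,2,2,0,1,1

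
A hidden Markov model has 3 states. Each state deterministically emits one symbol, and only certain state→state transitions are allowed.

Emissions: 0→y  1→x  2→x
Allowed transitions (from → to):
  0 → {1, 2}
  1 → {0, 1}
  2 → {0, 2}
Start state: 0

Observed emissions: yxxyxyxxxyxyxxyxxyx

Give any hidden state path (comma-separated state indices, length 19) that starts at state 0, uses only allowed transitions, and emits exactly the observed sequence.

  0: obs=y cand={0} pick 0 [start]
  1: obs=x cand={1,2} pick 1 [0->1 ok]
  2: obs=x cand={1,2} pick 1 [1->1 ok]
  3: obs=y cand={0} pick 0 [1->0 ok]
  4: obs=x cand={1,2} pick 2 [0->2 ok]
  5: obs=y cand={0} pick 0 [2->0 ok]
  6: obs=x cand={1,2} pick 1 [0->1 ok]
  7: obs=x cand={1,2} pick 1 [1->1 ok]
  8: obs=x cand={1,2} pick 1 [1->1 ok]
  9: obs=y cand={0} pick 0 [1->0 ok]
  10: obs=x cand={1,2} pick 1 [0->1 ok]
  11: obs=y cand={0} pick 0 [1->0 ok]
  12: obs=x cand={1,2} pick 2 [0->2 ok]
  13: obs=x cand={1,2} pick 2 [2->2 ok]
  14: obs=y cand={0} pick 0 [2->0 ok]
  15: obs=x cand={1,2} pick 2 [0->2 ok]
  16: obs=x cand={1,2} pick 2 [2->2 ok]
  17: obs=y cand={0} pick 0 [2->0 ok]
  18: obs=x cand={1,2} pick 2 [0->2 ok]

0,1,1,0,2,0,1,1,1,0,1,0,2,2,0,2,2,0,2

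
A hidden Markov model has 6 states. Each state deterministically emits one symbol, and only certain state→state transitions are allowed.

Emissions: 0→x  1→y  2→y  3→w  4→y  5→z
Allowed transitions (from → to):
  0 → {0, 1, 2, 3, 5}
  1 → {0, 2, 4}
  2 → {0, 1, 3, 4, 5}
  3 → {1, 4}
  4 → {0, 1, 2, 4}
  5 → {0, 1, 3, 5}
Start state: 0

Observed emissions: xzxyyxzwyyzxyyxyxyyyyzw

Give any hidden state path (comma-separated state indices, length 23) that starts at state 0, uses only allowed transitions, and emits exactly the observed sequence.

0,5,0,1,4,0,5,3,4,2,5,0,1,4,0,1,0,2,1,4,2,5,3

  [0] x  {0}  => 0  start
  [1] z  {5}  => 5  0->5 ok
  [2] x  {0}  => 0  5->0 ok
  [3] y  {1,2,4}  => 1  0->1 ok
  [4] y  {1,2,4}  => 4  1->4 ok
  [5] x  {0}  => 0  4->0 ok
  [6] z  {5}  => 5  0->5 ok
  [7] w  {3}  => 3  5->3 ok
  [8] y  {1,2,4}  => 4  3->4 ok
  [9] y  {1,2,4}  => 2  4->2 ok
  [10] z  {5}  => 5  2->5 ok
  [11] x  {0}  => 0  5->0 ok
  [12] y  {1,2,4}  => 1  0->1 ok
  [13] y  {1,2,4}  => 4  1->4 ok
  [14] x  {0}  => 0  4->0 ok
  [15] y  {1,2,4}  => 1  0->1 ok
  [16] x  {0}  => 0  1->0 ok
  [17] y  {1,2,4}  => 2  0->2 ok
  [18] y  {1,2,4}  => 1  2->1 ok
  [19] y  {1,2,4}  => 4  1->4 ok
  [20] y  {1,2,4}  => 2  4->2 ok
  [21] z  {5}  => 5  2->5 ok
  [22] w  {3}  => 3  5->3 ok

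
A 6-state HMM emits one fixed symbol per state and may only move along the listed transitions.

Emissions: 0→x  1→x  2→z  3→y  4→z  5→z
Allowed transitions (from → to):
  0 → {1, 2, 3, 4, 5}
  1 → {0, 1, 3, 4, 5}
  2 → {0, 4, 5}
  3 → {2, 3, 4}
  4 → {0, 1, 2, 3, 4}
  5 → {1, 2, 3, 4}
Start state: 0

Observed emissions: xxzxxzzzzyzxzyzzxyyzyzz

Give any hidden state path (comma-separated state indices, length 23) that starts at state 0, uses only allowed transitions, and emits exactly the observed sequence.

0,1,4,1,0,2,4,2,4,3,4,1,4,3,4,4,0,3,3,4,3,4,2

  [0] x  {0,1}  => 0  start
  [1] x  {0,1}  => 1  0->1 ok
  [2] z  {2,4,5}  => 4  1->4 ok
  [3] x  {0,1}  => 1  4->1 ok
  [4] x  {0,1}  => 0  1->0 ok
  [5] z  {2,4,5}  => 2  0->2 ok
  [6] z  {2,4,5}  => 4  2->4 ok
  [7] z  {2,4,5}  => 2  4->2 ok
  [8] z  {2,4,5}  => 4  2->4 ok
  [9] y  {3}  => 3  4->3 ok
  [10] z  {2,4,5}  => 4  3->4 ok
  [11] x  {0,1}  => 1  4->1 ok
  [12] z  {2,4,5}  => 4  1->4 ok
  [13] y  {3}  => 3  4->3 ok
  [14] z  {2,4,5}  => 4  3->4 ok
  [15] z  {2,4,5}  => 4  4->4 ok
  [16] x  {0,1}  => 0  4->0 ok
  [17] y  {3}  => 3  0->3 ok
  [18] y  {3}  => 3  3->3 ok
  [19] z  {2,4,5}  => 4  3->4 ok
  [20] y  {3}  => 3  4->3 ok
  [21] z  {2,4,5}  => 4  3->4 ok
  [22] z  {2,4,5}  => 2  4->2 ok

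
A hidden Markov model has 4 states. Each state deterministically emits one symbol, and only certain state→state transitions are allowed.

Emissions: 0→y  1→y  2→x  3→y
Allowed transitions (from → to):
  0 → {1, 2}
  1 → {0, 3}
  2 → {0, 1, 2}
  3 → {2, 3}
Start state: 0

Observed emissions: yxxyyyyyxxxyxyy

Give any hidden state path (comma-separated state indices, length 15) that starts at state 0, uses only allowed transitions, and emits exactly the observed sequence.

0,2,2,0,1,0,1,3,2,2,2,0,2,1,3

  0: obs=y cand={0,1,3} pick 0 [start]
  1: obs=x cand={2} pick 2 [0->2 ok]
  2: obs=x cand={2} pick 2 [2->2 ok]
  3: obs=y cand={0,1,3} pick 0 [2->0 ok]
  4: obs=y cand={0,1,3} pick 1 [0->1 ok]
  5: obs=y cand={0,1,3} pick 0 [1->0 ok]
  6: obs=y cand={0,1,3} pick 1 [0->1 ok]
  7: obs=y cand={0,1,3} pick 3 [1->3 ok]
  8: obs=x cand={2} pick 2 [3->2 ok]
  9: obs=x cand={2} pick 2 [2->2 ok]
  10: obs=x cand={2} pick 2 [2->2 ok]
  11: obs=y cand={0,1,3} pick 0 [2->0 ok]
  12: obs=x cand={2} pick 2 [0->2 ok]
  13: obs=y cand={0,1,3} pick 1 [2->1 ok]
  14: obs=y cand={0,1,3} pick 3 [1->3 ok]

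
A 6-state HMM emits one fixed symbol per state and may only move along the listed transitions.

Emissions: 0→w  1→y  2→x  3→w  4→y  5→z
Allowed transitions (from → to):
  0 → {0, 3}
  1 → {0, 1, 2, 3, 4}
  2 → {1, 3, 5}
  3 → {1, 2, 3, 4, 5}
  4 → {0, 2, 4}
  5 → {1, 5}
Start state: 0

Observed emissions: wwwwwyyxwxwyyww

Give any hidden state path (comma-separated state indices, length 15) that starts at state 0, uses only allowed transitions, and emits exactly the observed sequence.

0,0,3,3,3,1,4,2,3,2,3,1,1,0,0

  [0] w  {0,3}  => 0  start
  [1] w  {0,3}  => 0  0->0 ok
  [2] w  {0,3}  => 3  0->3 ok
  [3] w  {0,3}  => 3  3->3 ok
  [4] w  {0,3}  => 3  3->3 ok
  [5] y  {1,4}  => 1  3->1 ok
  [6] y  {1,4}  => 4  1->4 ok
  [7] x  {2}  => 2  4->2 ok
  [8] w  {0,3}  => 3  2->3 ok
  [9] x  {2}  => 2  3->2 ok
  [10] w  {0,3}  => 3  2->3 ok
  [11] y  {1,4}  => 1  3->1 ok
  [12] y  {1,4}  => 1  1->1 ok
  [13] w  {0,3}  => 0  1->0 ok
  [14] w  {0,3}  => 0  0->0 ok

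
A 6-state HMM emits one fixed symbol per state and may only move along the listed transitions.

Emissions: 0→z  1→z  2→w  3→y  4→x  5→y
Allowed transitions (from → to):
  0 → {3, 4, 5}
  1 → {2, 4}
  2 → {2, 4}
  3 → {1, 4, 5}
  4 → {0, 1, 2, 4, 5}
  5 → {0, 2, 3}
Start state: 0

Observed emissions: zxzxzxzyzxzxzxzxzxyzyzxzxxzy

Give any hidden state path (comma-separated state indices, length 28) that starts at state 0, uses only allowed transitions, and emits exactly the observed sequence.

  t0 'z' -> {0,1}, take 0 (start)
  t1 'x' -> {4}, take 4 (0->4 ok)
  t2 'z' -> {0,1}, take 0 (4->0 ok)
  t3 'x' -> {4}, take 4 (0->4 ok)
  t4 'z' -> {0,1}, take 1 (4->1 ok)
  t5 'x' -> {4}, take 4 (1->4 ok)
  t6 'z' -> {0,1}, take 0 (4->0 ok)
  t7 'y' -> {3,5}, take 3 (0->3 ok)
  t8 'z' -> {0,1}, take 1 (3->1 ok)
  t9 'x' -> {4}, take 4 (1->4 ok)
  t10 'z' -> {0,1}, take 1 (4->1 ok)
  t11 'x' -> {4}, take 4 (1->4 ok)
  t12 'z' -> {0,1}, take 1 (4->1 ok)
  t13 'x' -> {4}, take 4 (1->4 ok)
  t14 'z' -> {0,1}, take 0 (4->0 ok)
  t15 'x' -> {4}, take 4 (0->4 ok)
  t16 'z' -> {0,1}, take 1 (4->1 ok)
  t17 'x' -> {4}, take 4 (1->4 ok)
  t18 'y' -> {3,5}, take 5 (4->5 ok)
  t19 'z' -> {0,1}, take 0 (5->0 ok)
  t20 'y' -> {3,5}, take 3 (0->3 ok)
  t21 'z' -> {0,1}, take 1 (3->1 ok)
  t22 'x' -> {4}, take 4 (1->4 ok)
  t23 'z' -> {0,1}, take 0 (4->0 ok)
  t24 'x' -> {4}, take 4 (0->4 ok)
  t25 'x' -> {4}, take 4 (4->4 ok)
  t26 'z' -> {0,1}, take 0 (4->0 ok)
  t27 'y' -> {3,5}, take 5 (0->5 ok)

0,4,0,4,1,4,0,3,1,4,1,4,1,4,0,4,1,4,5,0,3,1,4,0,4,4,0,5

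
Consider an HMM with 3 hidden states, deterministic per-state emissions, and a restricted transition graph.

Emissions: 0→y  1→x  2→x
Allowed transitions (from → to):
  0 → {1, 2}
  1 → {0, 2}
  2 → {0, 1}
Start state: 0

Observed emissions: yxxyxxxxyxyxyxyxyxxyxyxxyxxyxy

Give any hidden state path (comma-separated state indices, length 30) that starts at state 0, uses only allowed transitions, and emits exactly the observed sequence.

  [0] y  {0}  => 0  start
  [1] x  {1,2}  => 2  0->2 ok
  [2] x  {1,2}  => 1  2->1 ok
  [3] y  {0}  => 0  1->0 ok
  [4] x  {1,2}  => 1  0->1 ok
  [5] x  {1,2}  => 2  1->2 ok
  [6] x  {1,2}  => 1  2->1 ok
  [7] x  {1,2}  => 2  1->2 ok
  [8] y  {0}  => 0  2->0 ok
  [9] x  {1,2}  => 1  0->1 ok
  [10] y  {0}  => 0  1->0 ok
  [11] x  {1,2}  => 1  0->1 ok
  [12] y  {0}  => 0  1->0 ok
  [13] x  {1,2}  => 2  0->2 ok
  [14] y  {0}  => 0  2->0 ok
  [15] x  {1,2}  => 1  0->1 ok
  [16] y  {0}  => 0  1->0 ok
  [17] x  {1,2}  => 1  0->1 ok
  [18] x  {1,2}  => 2  1->2 ok
  [19] y  {0}  => 0  2->0 ok
  [20] x  {1,2}  => 2  0->2 ok
  [21] y  {0}  => 0  2->0 ok
  [22] x  {1,2}  => 1  0->1 ok
  [23] x  {1,2}  => 2  1->2 ok
  [24] y  {0}  => 0  2->0 ok
  [25] x  {1,2}  => 1  0->1 ok
  [26] x  {1,2}  => 2  1->2 ok
  [27] y  {0}  => 0  2->0 ok
  [28] x  {1,2}  => 2  0->2 ok
  [29] y  {0}  => 0  2->0 ok

0,2,1,0,1,2,1,2,0,1,0,1,0,2,0,1,0,1,2,0,2,0,1,2,0,1,2,0,2,0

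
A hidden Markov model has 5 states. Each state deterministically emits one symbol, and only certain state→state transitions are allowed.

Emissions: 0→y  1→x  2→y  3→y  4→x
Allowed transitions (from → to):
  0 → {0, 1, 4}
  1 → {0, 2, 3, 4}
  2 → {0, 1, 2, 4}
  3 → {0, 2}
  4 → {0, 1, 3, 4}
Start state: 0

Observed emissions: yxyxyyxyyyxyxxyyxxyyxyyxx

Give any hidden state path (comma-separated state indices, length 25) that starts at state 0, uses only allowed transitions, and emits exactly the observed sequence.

  t0 'y' -> {0,2,3}, take 0 (start)
  t1 'x' -> {1,4}, take 1 (0->1 ok)
  t2 'y' -> {0,2,3}, take 0 (1->0 ok)
  t3 'x' -> {1,4}, take 4 (0->4 ok)
  t4 'y' -> {0,2,3}, take 0 (4->0 ok)
  t5 'y' -> {0,2,3}, take 0 (0->0 ok)
  t6 'x' -> {1,4}, take 4 (0->4 ok)
  t7 'y' -> {0,2,3}, take 3 (4->3 ok)
  t8 'y' -> {0,2,3}, take 0 (3->0 ok)
  t9 'y' -> {0,2,3}, take 0 (0->0 ok)
  t10 'x' -> {1,4}, take 4 (0->4 ok)
  t11 'y' -> {0,2,3}, take 0 (4->0 ok)
  t12 'x' -> {1,4}, take 4 (0->4 ok)
  t13 'x' -> {1,4}, take 1 (4->1 ok)
  t14 'y' -> {0,2,3}, take 2 (1->2 ok)
  t15 'y' -> {0,2,3}, take 0 (2->0 ok)
  t16 'x' -> {1,4}, take 1 (0->1 ok)
  t17 'x' -> {1,4}, take 4 (1->4 ok)
  t18 'y' -> {0,2,3}, take 0 (4->0 ok)
  t19 'y' -> {0,2,3}, take 0 (0->0 ok)
  t20 'x' -> {1,4}, take 4 (0->4 ok)
  t21 'y' -> {0,2,3}, take 3 (4->3 ok)
  t22 'y' -> {0,2,3}, take 0 (3->0 ok)
  t23 'x' -> {1,4}, take 4 (0->4 ok)
  t24 'x' -> {1,4}, take 4 (4->4 ok)

0,1,0,4,0,0,4,3,0,0,4,0,4,1,2,0,1,4,0,0,4,3,0,4,4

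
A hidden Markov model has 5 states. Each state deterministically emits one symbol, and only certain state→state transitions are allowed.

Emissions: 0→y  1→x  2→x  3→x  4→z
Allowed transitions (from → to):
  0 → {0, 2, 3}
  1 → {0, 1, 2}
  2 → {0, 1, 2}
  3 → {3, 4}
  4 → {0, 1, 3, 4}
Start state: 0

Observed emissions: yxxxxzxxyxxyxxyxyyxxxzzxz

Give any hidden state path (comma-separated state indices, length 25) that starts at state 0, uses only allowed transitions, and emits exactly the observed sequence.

  0: obs=y cand={0} pick 0 [start]
  1: obs=x cand={1,2,3} pick 3 [0->3 ok]
  2: obs=x cand={1,2,3} pick 3 [3->3 ok]
  3: obs=x cand={1,2,3} pick 3 [3->3 ok]
  4: obs=x cand={1,2,3} pick 3 [3->3 ok]
  5: obs=z cand={4} pick 4 [3->4 ok]
  6: obs=x cand={1,2,3} pick 1 [4->1 ok]
  7: obs=x cand={1,2,3} pick 1 [1->1 ok]
  8: obs=y cand={0} pick 0 [1->0 ok]
  9: obs=x cand={1,2,3} pick 2 [0->2 ok]
  10: obs=x cand={1,2,3} pick 1 [2->1 ok]
  11: obs=y cand={0} pick 0 [1->0 ok]
  12: obs=x cand={1,2,3} pick 2 [0->2 ok]
  13: obs=x cand={1,2,3} pick 1 [2->1 ok]
  14: obs=y cand={0} pick 0 [1->0 ok]
  15: obs=x cand={1,2,3} pick 2 [0->2 ok]
  16: obs=y cand={0} pick 0 [2->0 ok]
  17: obs=y cand={0} pick 0 [0->0 ok]
  18: obs=x cand={1,2,3} pick 3 [0->3 ok]
  19: obs=x cand={1,2,3} pick 3 [3->3 ok]
  20: obs=x cand={1,2,3} pick 3 [3->3 ok]
  21: obs=z cand={4} pick 4 [3->4 ok]
  22: obs=z cand={4} pick 4 [4->4 ok]
  23: obs=x cand={1,2,3} pick 3 [4->3 ok]
  24: obs=z cand={4} pick 4 [3->4 ok]

0,3,3,3,3,4,1,1,0,2,1,0,2,1,0,2,0,0,3,3,3,4,4,3,4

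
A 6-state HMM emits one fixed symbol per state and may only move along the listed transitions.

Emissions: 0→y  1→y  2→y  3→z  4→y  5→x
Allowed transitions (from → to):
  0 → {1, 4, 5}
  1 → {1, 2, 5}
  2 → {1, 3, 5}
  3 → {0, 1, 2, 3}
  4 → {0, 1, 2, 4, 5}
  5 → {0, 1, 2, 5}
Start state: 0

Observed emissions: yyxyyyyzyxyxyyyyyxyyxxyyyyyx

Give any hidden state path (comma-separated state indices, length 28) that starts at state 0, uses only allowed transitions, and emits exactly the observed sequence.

  t0 'y' -> {0,1,2,4}, take 0 (start)
  t1 'y' -> {0,1,2,4}, take 4 (0->4 ok)
  t2 'x' -> {5}, take 5 (4->5 ok)
  t3 'y' -> {0,1,2,4}, take 0 (5->0 ok)
  t4 'y' -> {0,1,2,4}, take 4 (0->4 ok)
  t5 'y' -> {0,1,2,4}, take 1 (4->1 ok)
  t6 'y' -> {0,1,2,4}, take 2 (1->2 ok)
  t7 'z' -> {3}, take 3 (2->3 ok)
  t8 'y' -> {0,1,2,4}, take 1 (3->1 ok)
  t9 'x' -> {5}, take 5 (1->5 ok)
  t10 'y' -> {0,1,2,4}, take 2 (5->2 ok)
  t11 'x' -> {5}, take 5 (2->5 ok)
  t12 'y' -> {0,1,2,4}, take 0 (5->0 ok)
  t13 'y' -> {0,1,2,4}, take 1 (0->1 ok)
  t14 'y' -> {0,1,2,4}, take 1 (1->1 ok)
  t15 'y' -> {0,1,2,4}, take 1 (1->1 ok)
  t16 'y' -> {0,1,2,4}, take 1 (1->1 ok)
  t17 'x' -> {5}, take 5 (1->5 ok)
  t18 'y' -> {0,1,2,4}, take 1 (5->1 ok)
  t19 'y' -> {0,1,2,4}, take 1 (1->1 ok)
  t20 'x' -> {5}, take 5 (1->5 ok)
  t21 'x' -> {5}, take 5 (5->5 ok)
  t22 'y' -> {0,1,2,4}, take 0 (5->0 ok)
  t23 'y' -> {0,1,2,4}, take 1 (0->1 ok)
  t24 'y' -> {0,1,2,4}, take 2 (1->2 ok)
  t25 'y' -> {0,1,2,4}, take 1 (2->1 ok)
  t26 'y' -> {0,1,2,4}, take 1 (1->1 ok)
  t27 'x' -> {5}, take 5 (1->5 ok)

0,4,5,0,4,1,2,3,1,5,2,5,0,1,1,1,1,5,1,1,5,5,0,1,2,1,1,5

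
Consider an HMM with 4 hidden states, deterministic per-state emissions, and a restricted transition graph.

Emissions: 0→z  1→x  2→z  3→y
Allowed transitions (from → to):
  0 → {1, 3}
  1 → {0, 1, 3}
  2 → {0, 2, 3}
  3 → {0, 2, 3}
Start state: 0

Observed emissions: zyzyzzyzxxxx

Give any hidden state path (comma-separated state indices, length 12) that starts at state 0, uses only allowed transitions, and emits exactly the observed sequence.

0,3,0,3,2,0,3,0,1,1,1,1

  pos 0: z in {0,2}, choose 0; start
  pos 1: y in {3}, choose 3; 0->3 ok
  pos 2: z in {0,2}, choose 0; 3->0 ok
  pos 3: y in {3}, choose 3; 0->3 ok
  pos 4: z in {0,2}, choose 2; 3->2 ok
  pos 5: z in {0,2}, choose 0; 2->0 ok
  pos 6: y in {3}, choose 3; 0->3 ok
  pos 7: z in {0,2}, choose 0; 3->0 ok
  pos 8: x in {1}, choose 1; 0->1 ok
  pos 9: x in {1}, choose 1; 1->1 ok
  pos 10: x in {1}, choose 1; 1->1 ok
  pos 11: x in {1}, choose 1; 1->1 ok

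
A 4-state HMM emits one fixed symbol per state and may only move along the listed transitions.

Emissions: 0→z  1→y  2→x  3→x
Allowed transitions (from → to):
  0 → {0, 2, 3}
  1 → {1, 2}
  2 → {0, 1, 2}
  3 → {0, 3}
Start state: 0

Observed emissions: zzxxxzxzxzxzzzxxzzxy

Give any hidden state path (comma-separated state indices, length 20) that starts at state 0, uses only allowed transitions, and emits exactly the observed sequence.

0,0,2,2,2,0,3,0,3,0,3,0,0,0,3,3,0,0,2,1

  [0] z  {0}  => 0  start
  [1] z  {0}  => 0  0->0 ok
  [2] x  {2,3}  => 2  0->2 ok
  [3] x  {2,3}  => 2  2->2 ok
  [4] x  {2,3}  => 2  2->2 ok
  [5] z  {0}  => 0  2->0 ok
  [6] x  {2,3}  => 3  0->3 ok
  [7] z  {0}  => 0  3->0 ok
  [8] x  {2,3}  => 3  0->3 ok
  [9] z  {0}  => 0  3->0 ok
  [10] x  {2,3}  => 3  0->3 ok
  [11] z  {0}  => 0  3->0 ok
  [12] z  {0}  => 0  0->0 ok
  [13] z  {0}  => 0  0->0 ok
  [14] x  {2,3}  => 3  0->3 ok
  [15] x  {2,3}  => 3  3->3 ok
  [16] z  {0}  => 0  3->0 ok
  [17] z  {0}  => 0  0->0 ok
  [18] x  {2,3}  => 2  0->2 ok
  [19] y  {1}  => 1  2->1 ok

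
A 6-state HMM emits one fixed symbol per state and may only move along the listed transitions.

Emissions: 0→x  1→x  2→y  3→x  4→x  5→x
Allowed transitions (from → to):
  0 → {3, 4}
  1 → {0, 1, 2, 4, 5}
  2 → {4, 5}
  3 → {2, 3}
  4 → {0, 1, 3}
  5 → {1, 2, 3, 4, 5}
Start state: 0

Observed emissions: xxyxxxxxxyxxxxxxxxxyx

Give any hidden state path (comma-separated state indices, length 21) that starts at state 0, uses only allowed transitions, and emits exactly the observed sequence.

0,3,2,5,4,0,3,3,3,2,4,1,4,1,0,3,3,3,3,2,5

  [0] x  {0,1,3,4,5}  => 0  start
  [1] x  {0,1,3,4,5}  => 3  0->3 ok
  [2] y  {2}  => 2  3->2 ok
  [3] x  {0,1,3,4,5}  => 5  2->5 ok
  [4] x  {0,1,3,4,5}  => 4  5->4 ok
  [5] x  {0,1,3,4,5}  => 0  4->0 ok
  [6] x  {0,1,3,4,5}  => 3  0->3 ok
  [7] x  {0,1,3,4,5}  => 3  3->3 ok
  [8] x  {0,1,3,4,5}  => 3  3->3 ok
  [9] y  {2}  => 2  3->2 ok
  [10] x  {0,1,3,4,5}  => 4  2->4 ok
  [11] x  {0,1,3,4,5}  => 1  4->1 ok
  [12] x  {0,1,3,4,5}  => 4  1->4 ok
  [13] x  {0,1,3,4,5}  => 1  4->1 ok
  [14] x  {0,1,3,4,5}  => 0  1->0 ok
  [15] x  {0,1,3,4,5}  => 3  0->3 ok
  [16] x  {0,1,3,4,5}  => 3  3->3 ok
  [17] x  {0,1,3,4,5}  => 3  3->3 ok
  [18] x  {0,1,3,4,5}  => 3  3->3 ok
  [19] y  {2}  => 2  3->2 ok
  [20] x  {0,1,3,4,5}  => 5  2->5 ok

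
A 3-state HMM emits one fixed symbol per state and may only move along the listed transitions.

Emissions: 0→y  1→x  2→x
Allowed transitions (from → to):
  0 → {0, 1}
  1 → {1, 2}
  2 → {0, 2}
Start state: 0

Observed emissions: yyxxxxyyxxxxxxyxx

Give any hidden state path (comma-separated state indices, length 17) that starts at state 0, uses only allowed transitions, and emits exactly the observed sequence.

  pos 0: y in {0}, choose 0; start
  pos 1: y in {0}, choose 0; 0->0 ok
  pos 2: x in {1,2}, choose 1; 0->1 ok
  pos 3: x in {1,2}, choose 2; 1->2 ok
  pos 4: x in {1,2}, choose 2; 2->2 ok
  pos 5: x in {1,2}, choose 2; 2->2 ok
  pos 6: y in {0}, choose 0; 2->0 ok
  pos 7: y in {0}, choose 0; 0->0 ok
  pos 8: x in {1,2}, choose 1; 0->1 ok
  pos 9: x in {1,2}, choose 1; 1->1 ok
  pos 10: x in {1,2}, choose 1; 1->1 ok
  pos 11: x in {1,2}, choose 1; 1->1 ok
  pos 12: x in {1,2}, choose 2; 1->2 ok
  pos 13: x in {1,2}, choose 2; 2->2 ok
  pos 14: y in {0}, choose 0; 2->0 ok
  pos 15: x in {1,2}, choose 1; 0->1 ok
  pos 16: x in {1,2}, choose 2; 1->2 ok

0,0,1,2,2,2,0,0,1,1,1,1,2,2,0,1,2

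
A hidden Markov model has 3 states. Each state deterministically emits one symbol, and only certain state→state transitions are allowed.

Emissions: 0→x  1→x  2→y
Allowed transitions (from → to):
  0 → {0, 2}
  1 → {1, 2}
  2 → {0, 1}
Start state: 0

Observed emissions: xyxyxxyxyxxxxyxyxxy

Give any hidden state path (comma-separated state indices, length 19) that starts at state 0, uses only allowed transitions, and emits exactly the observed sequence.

0,2,0,2,1,1,2,1,2,0,0,0,0,2,0,2,1,1,2

  0: obs=x cand={0,1} pick 0 [start]
  1: obs=y cand={2} pick 2 [0->2 ok]
  2: obs=x cand={0,1} pick 0 [2->0 ok]
  3: obs=y cand={2} pick 2 [0->2 ok]
  4: obs=x cand={0,1} pick 1 [2->1 ok]
  5: obs=x cand={0,1} pick 1 [1->1 ok]
  6: obs=y cand={2} pick 2 [1->2 ok]
  7: obs=x cand={0,1} pick 1 [2->1 ok]
  8: obs=y cand={2} pick 2 [1->2 ok]
  9: obs=x cand={0,1} pick 0 [2->0 ok]
  10: obs=x cand={0,1} pick 0 [0->0 ok]
  11: obs=x cand={0,1} pick 0 [0->0 ok]
  12: obs=x cand={0,1} pick 0 [0->0 ok]
  13: obs=y cand={2} pick 2 [0->2 ok]
  14: obs=x cand={0,1} pick 0 [2->0 ok]
  15: obs=y cand={2} pick 2 [0->2 ok]
  16: obs=x cand={0,1} pick 1 [2->1 ok]
  17: obs=x cand={0,1} pick 1 [1->1 ok]
  18: obs=y cand={2} pick 2 [1->2 ok]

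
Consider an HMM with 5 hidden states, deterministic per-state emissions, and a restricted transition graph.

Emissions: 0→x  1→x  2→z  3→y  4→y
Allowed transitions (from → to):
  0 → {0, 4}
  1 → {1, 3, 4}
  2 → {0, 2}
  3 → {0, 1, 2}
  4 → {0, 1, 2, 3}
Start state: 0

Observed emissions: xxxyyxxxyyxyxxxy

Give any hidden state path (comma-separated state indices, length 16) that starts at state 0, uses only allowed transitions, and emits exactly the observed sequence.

  [0] x  {0,1}  => 0  start
  [1] x  {0,1}  => 0  0->0 ok
  [2] x  {0,1}  => 0  0->0 ok
  [3] y  {3,4}  => 4  0->4 ok
  [4] y  {3,4}  => 3  4->3 ok
  [5] x  {0,1}  => 1  3->1 ok
  [6] x  {0,1}  => 1  1->1 ok
  [7] x  {0,1}  => 1  1->1 ok
  [8] y  {3,4}  => 4  1->4 ok
  [9] y  {3,4}  => 3  4->3 ok
  [10] x  {0,1}  => 1  3->1 ok
  [11] y  {3,4}  => 4  1->4 ok
  [12] x  {0,1}  => 0  4->0 ok
  [13] x  {0,1}  => 0  0->0 ok
  [14] x  {0,1}  => 0  0->0 ok
  [15] y  {3,4}  => 4  0->4 ok

0,0,0,4,3,1,1,1,4,3,1,4,0,0,0,4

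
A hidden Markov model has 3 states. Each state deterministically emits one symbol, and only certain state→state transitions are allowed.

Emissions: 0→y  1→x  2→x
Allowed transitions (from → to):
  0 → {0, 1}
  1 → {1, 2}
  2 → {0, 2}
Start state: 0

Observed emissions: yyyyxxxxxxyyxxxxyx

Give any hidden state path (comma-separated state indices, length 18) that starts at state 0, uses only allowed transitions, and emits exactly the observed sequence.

0,0,0,0,1,1,1,2,2,2,0,0,1,1,1,2,0,1

  0: obs=y cand={0} pick 0 [start]
  1: obs=y cand={0} pick 0 [0->0 ok]
  2: obs=y cand={0} pick 0 [0->0 ok]
  3: obs=y cand={0} pick 0 [0->0 ok]
  4: obs=x cand={1,2} pick 1 [0->1 ok]
  5: obs=x cand={1,2} pick 1 [1->1 ok]
  6: obs=x cand={1,2} pick 1 [1->1 ok]
  7: obs=x cand={1,2} pick 2 [1->2 ok]
  8: obs=x cand={1,2} pick 2 [2->2 ok]
  9: obs=x cand={1,2} pick 2 [2->2 ok]
  10: obs=y cand={0} pick 0 [2->0 ok]
  11: obs=y cand={0} pick 0 [0->0 ok]
  12: obs=x cand={1,2} pick 1 [0->1 ok]
  13: obs=x cand={1,2} pick 1 [1->1 ok]
  14: obs=x cand={1,2} pick 1 [1->1 ok]
  15: obs=x cand={1,2} pick 2 [1->2 ok]
  16: obs=y cand={0} pick 0 [2->0 ok]
  17: obs=x cand={1,2} pick 1 [0->1 ok]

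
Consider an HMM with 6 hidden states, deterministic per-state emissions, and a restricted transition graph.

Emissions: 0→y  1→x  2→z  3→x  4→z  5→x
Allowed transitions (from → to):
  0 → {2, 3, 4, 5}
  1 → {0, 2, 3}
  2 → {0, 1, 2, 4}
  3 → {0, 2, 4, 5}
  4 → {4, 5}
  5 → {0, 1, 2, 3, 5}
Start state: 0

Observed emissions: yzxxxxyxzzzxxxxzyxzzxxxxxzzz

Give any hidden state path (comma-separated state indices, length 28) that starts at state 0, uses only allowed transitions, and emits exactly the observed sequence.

  [0] y  {0}  => 0  start
  [1] z  {2,4}  => 2  0->2 ok
  [2] x  {1,3,5}  => 1  2->1 ok
  [3] x  {1,3,5}  => 3  1->3 ok
  [4] x  {1,3,5}  => 5  3->5 ok
  [5] x  {1,3,5}  => 1  5->1 ok
  [6] y  {0}  => 0  1->0 ok
  [7] x  {1,3,5}  => 3  0->3 ok
  [8] z  {2,4}  => 4  3->4 ok
  [9] z  {2,4}  => 4  4->4 ok
  [10] z  {2,4}  => 4  4->4 ok
  [11] x  {1,3,5}  => 5  4->5 ok
  [12] x  {1,3,5}  => 3  5->3 ok
  [13] x  {1,3,5}  => 5  3->5 ok
  [14] x  {1,3,5}  => 1  5->1 ok
  [15] z  {2,4}  => 2  1->2 ok
  [16] y  {0}  => 0  2->0 ok
  [17] x  {1,3,5}  => 3  0->3 ok
  [18] z  {2,4}  => 4  3->4 ok
  [19] z  {2,4}  => 4  4->4 ok
  [20] x  {1,3,5}  => 5  4->5 ok
  [21] x  {1,3,5}  => 5  5->5 ok
  [22] x  {1,3,5}  => 3  5->3 ok
  [23] x  {1,3,5}  => 5  3->5 ok
  [24] x  {1,3,5}  => 3  5->3 ok
  [25] z  {2,4}  => 4  3->4 ok
  [26] z  {2,4}  => 4  4->4 ok
  [27] z  {2,4}  => 4  4->4 ok

0,2,1,3,5,1,0,3,4,4,4,5,3,5,1,2,0,3,4,4,5,5,3,5,3,4,4,4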